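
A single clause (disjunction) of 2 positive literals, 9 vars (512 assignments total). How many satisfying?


Step 1: Total=2^9=512
Step 2: Unsat when all 2 false: 2^7=128
Step 3: Sat=512-128=384

384


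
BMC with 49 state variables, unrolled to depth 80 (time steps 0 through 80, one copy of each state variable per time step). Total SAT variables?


BMC unrolls to depth k, creating one copy of each state var for steps 0..k.
Step count = 80 + 1 = 81 (steps 0 through 80)
Vars per step = 49
Total = 49 * 81 = 3969

3969


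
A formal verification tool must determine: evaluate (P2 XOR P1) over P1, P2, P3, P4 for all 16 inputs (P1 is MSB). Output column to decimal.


Formula: (P2 XOR P1) over P1, P2, P3, P4 (16 rows)
Evaluate each row (bits = P1,P2,P3,P4, MSB first):
  row 0 [0000]: (0 XOR 0) -> 0
  row 1 [0001]: (0 XOR 0) -> 0
  row 2 [0010]: (0 XOR 0) -> 0
  row 3 [0011]: (0 XOR 0) -> 0
  row 4 [0100]: (1 XOR 0) -> 1
  row 5 [0101]: (1 XOR 0) -> 1
  row 6 [0110]: (1 XOR 0) -> 1
  row 7 [0111]: (1 XOR 0) -> 1
  row 8 [1000]: (0 XOR 1) -> 1
  row 9 [1001]: (0 XOR 1) -> 1
  row 10 [1010]: (0 XOR 1) -> 1
  row 11 [1011]: (0 XOR 1) -> 1
  row 12 [1100]: (1 XOR 1) -> 0
  row 13 [1101]: (1 XOR 1) -> 0
  row 14 [1110]: (1 XOR 1) -> 0
  row 15 [1111]: (1 XOR 1) -> 0
Full result column, 4 rows per line (P1,P2 fixed per line; P3,P4 runs 00..11 left to right):
  rows 0-3 [P1,P2=00]: 0000  = hex 0
  rows 4-7 [P1,P2=01]: 1111  = hex F
  rows 8-11 [P1,P2=10]: 1111  = hex F
  rows 12-15 [P1,P2=11]: 0000  = hex 0
Output column (row 0 .. row 15) = 0000111111110000
Output column grouped in 4s = 0000 1111 1111 0000 = 0x0FF0
Convert to decimal digit by digit (value = value*16 + digit):
  0 -> 0
  0*16 + 15 (F) = 15
  15*16 + 15 (F) = 255
  255*16 + 0 = 4080
Decimal = 4080

4080


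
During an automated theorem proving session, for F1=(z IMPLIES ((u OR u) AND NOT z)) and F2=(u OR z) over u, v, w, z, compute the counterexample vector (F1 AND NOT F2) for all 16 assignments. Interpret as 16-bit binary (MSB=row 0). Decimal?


F1 = (z IMPLIES ((u OR u) AND NOT z))
F2 = (u OR z)
Counterexample to F1=>F2 is where F1=1 and F2=0.
Evaluate each row (bits = u,v,w,z, MSB first):
  row 0 [0000]: F1=1 F2=0 -> F1&~F2 -> 1
  row 1 [0001]: F1=0 F2=1 -> F1&~F2 -> 0
  row 2 [0010]: F1=1 F2=0 -> F1&~F2 -> 1
  row 3 [0011]: F1=0 F2=1 -> F1&~F2 -> 0
  row 4 [0100]: F1=1 F2=0 -> F1&~F2 -> 1
  row 5 [0101]: F1=0 F2=1 -> F1&~F2 -> 0
  row 6 [0110]: F1=1 F2=0 -> F1&~F2 -> 1
  row 7 [0111]: F1=0 F2=1 -> F1&~F2 -> 0
  row 8 [1000]: F1=1 F2=1 -> F1&~F2 -> 0
  row 9 [1001]: F1=0 F2=1 -> F1&~F2 -> 0
  row 10 [1010]: F1=1 F2=1 -> F1&~F2 -> 0
  row 11 [1011]: F1=0 F2=1 -> F1&~F2 -> 0
  row 12 [1100]: F1=1 F2=1 -> F1&~F2 -> 0
  row 13 [1101]: F1=0 F2=1 -> F1&~F2 -> 0
  row 14 [1110]: F1=1 F2=1 -> F1&~F2 -> 0
  row 15 [1111]: F1=0 F2=1 -> F1&~F2 -> 0
Full result column, 4 rows per line (u,v fixed per line; w,z runs 00..11 left to right):
  rows 0-3 [u,v=00]: 1010  = hex A
  rows 4-7 [u,v=01]: 1010  = hex A
  rows 8-11 [u,v=10]: 0000  = hex 0
  rows 12-15 [u,v=11]: 0000  = hex 0
Counterexample vector (row 0 .. row 15) = 1010101000000000
Output column grouped in 4s = 1010 1010 0000 0000 = 0xAA00
Convert to decimal digit by digit (value = value*16 + digit):
  A -> 10
  10*16 + 10 (A) = 170
  170*16 + 0 = 2720
  2720*16 + 0 = 43520
Decimal = 43520

43520


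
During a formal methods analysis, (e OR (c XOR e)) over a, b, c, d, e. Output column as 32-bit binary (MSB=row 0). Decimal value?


Formula: (e OR (c XOR e)) over a, b, c, d, e (32 rows)
Evaluate each row (bits = a,b,c,d,e, MSB first):
  row 0 [00000]: (0 OR (0 XOR 0)) -> 0
  row 1 [00001]: (1 OR (0 XOR 1)) -> 1
  row 2 [00010]: (0 OR (0 XOR 0)) -> 0
  row 3 [00011]: (1 OR (0 XOR 1)) -> 1
  row 4 [00100]: (0 OR (1 XOR 0)) -> 1
  row 5 [00101]: (1 OR (1 XOR 1)) -> 1
  row 6 [00110]: (0 OR (1 XOR 0)) -> 1
  row 7 [00111]: (1 OR (1 XOR 1)) -> 1
  row 8 [01000]: (0 OR (0 XOR 0)) -> 0
  row 9 [01001]: (1 OR (0 XOR 1)) -> 1
  row 10 [01010]: (0 OR (0 XOR 0)) -> 0
  row 11 [01011]: (1 OR (0 XOR 1)) -> 1
  row 12 [01100]: (0 OR (1 XOR 0)) -> 1
  row 13 [01101]: (1 OR (1 XOR 1)) -> 1
  row 14 [01110]: (0 OR (1 XOR 0)) -> 1
  row 15 [01111]: (1 OR (1 XOR 1)) -> 1
  row 16 [10000]: (0 OR (0 XOR 0)) -> 0
  row 17 [10001]: (1 OR (0 XOR 1)) -> 1
  row 18 [10010]: (0 OR (0 XOR 0)) -> 0
  row 19 [10011]: (1 OR (0 XOR 1)) -> 1
  row 20 [10100]: (0 OR (1 XOR 0)) -> 1
  row 21 [10101]: (1 OR (1 XOR 1)) -> 1
  row 22 [10110]: (0 OR (1 XOR 0)) -> 1
  row 23 [10111]: (1 OR (1 XOR 1)) -> 1
  row 24 [11000]: (0 OR (0 XOR 0)) -> 0
  row 25 [11001]: (1 OR (0 XOR 1)) -> 1
  row 26 [11010]: (0 OR (0 XOR 0)) -> 0
  row 27 [11011]: (1 OR (0 XOR 1)) -> 1
  row 28 [11100]: (0 OR (1 XOR 0)) -> 1
  row 29 [11101]: (1 OR (1 XOR 1)) -> 1
  row 30 [11110]: (0 OR (1 XOR 0)) -> 1
  row 31 [11111]: (1 OR (1 XOR 1)) -> 1
Full result column, 4 rows per line (a,b,c fixed per line; d,e runs 00..11 left to right):
  rows 0-3 [a,b,c=000]: 0101  = hex 5
  rows 4-7 [a,b,c=001]: 1111  = hex F
  rows 8-11 [a,b,c=010]: 0101  = hex 5
  rows 12-15 [a,b,c=011]: 1111  = hex F
  rows 16-19 [a,b,c=100]: 0101  = hex 5
  rows 20-23 [a,b,c=101]: 1111  = hex F
  rows 24-27 [a,b,c=110]: 0101  = hex 5
  rows 28-31 [a,b,c=111]: 1111  = hex F
Output column (row 0 .. row 31) = 01011111010111110101111101011111
Output column grouped in 4s = 0101 1111 0101 1111 0101 1111 0101 1111 = 0x5F5F5F5F
Convert to decimal digit by digit (value = value*16 + digit):
  5 -> 5
  5*16 + 15 (F) = 95
  95*16 + 5 = 1525
  1525*16 + 15 (F) = 24415
  24415*16 + 5 = 390645
  390645*16 + 15 (F) = 6250335
  6250335*16 + 5 = 100005365
  100005365*16 + 15 (F) = 1600085855
Decimal = 1600085855

1600085855


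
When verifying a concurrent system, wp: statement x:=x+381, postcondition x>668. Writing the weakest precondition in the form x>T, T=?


Formula: wp(x:=E, P) = P[E/x] (substitute E for x in postcondition)
Step 1: Postcondition: x>668
Step 2: Substitute x+381 for x: x+381>668
Step 3: Solve for x: x > 668-381 = 287

287


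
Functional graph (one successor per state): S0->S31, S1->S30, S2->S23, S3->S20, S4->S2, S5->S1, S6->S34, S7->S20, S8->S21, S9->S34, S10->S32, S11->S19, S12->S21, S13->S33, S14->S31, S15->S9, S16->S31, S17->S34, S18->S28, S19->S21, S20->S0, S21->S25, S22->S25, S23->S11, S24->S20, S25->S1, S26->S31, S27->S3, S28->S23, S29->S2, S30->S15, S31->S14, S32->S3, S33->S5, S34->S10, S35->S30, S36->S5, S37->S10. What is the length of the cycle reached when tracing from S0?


Trace from S0 until a state repeats:
  S0 -> S31 -> S14 -> S31
S31 first seen at step 1, revisited at step 3.
Cycle length = 3 - 1 = 2

2


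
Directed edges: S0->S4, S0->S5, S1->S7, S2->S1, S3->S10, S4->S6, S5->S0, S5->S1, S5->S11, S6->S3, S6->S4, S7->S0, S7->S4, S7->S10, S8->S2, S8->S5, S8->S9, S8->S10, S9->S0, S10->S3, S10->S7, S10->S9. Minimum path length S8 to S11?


BFS layer-by-layer from S8:
  dist 0: {S8}
  dist 1: {S2, S5, S9, S10}
  dist 2: {S0, S1, S3, S7, S11}
  -> S11 reached at distance 2
Shortest path length = 2

2


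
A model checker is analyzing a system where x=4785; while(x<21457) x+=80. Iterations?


Step 1: x goes from 4785 toward 21457 by 80; the body runs while x<21457, so iterations = ceil((bound-start)/step)
Step 2: Distance=16672
Step 3: ceil(16672/80)=209

209


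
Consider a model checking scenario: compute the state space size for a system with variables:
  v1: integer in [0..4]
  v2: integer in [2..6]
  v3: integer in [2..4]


State space = product of domain sizes of all variables.
Domain sizes:
  v1 (integer in [0..4]): 5
  v2 (integer in [2..6]): 5
  v3 (integer in [2..4]): 3
Product = 5 * 5 * 3 = 75

75


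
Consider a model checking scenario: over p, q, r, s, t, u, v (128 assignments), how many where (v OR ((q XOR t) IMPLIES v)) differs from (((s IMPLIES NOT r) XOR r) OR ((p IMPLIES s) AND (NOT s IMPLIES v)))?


F1 = (v OR ((q XOR t) IMPLIES v))
F2 = (((s IMPLIES NOT r) XOR r) OR ((p IMPLIES s) AND (NOT s IMPLIES v)))
Evaluate both on each of 128 rows (bits = p,q,r,s,t,u,v):
  row 0 [0000000]: F1=1 F2=1 -> 0
  row 1 [0000001]: F1=1 F2=1 -> 0
  row 2 [0000010]: F1=1 F2=1 -> 0
  row 3 [0000011]: F1=1 F2=1 -> 0
  row 4 [0000100]: F1=0 F2=1 (differ) -> 1
  (every remaining row is evaluated the same way; all 128 results are listed next)
Full result column, 8 rows per line (p,q,r,s fixed per line; t,u,v runs 000..111 left to right):
  rows 0-7 [p,q,r,s=0000]: 00001010  (ones: 2)
  rows 8-15 [p,q,r,s=0001]: 00001010  (ones: 2)
  rows 16-23 [p,q,r,s=0010]: 10100000  (ones: 2)
  rows 24-31 [p,q,r,s=0011]: 00001010  (ones: 2)
  rows 32-39 [p,q,r,s=0100]: 10100000  (ones: 2)
  rows 40-47 [p,q,r,s=0101]: 10100000  (ones: 2)
  rows 48-55 [p,q,r,s=0110]: 00001010  (ones: 2)
  rows 56-63 [p,q,r,s=0111]: 10100000  (ones: 2)
  rows 64-71 [p,q,r,s=1000]: 00001010  (ones: 2)
  rows 72-79 [p,q,r,s=1001]: 00001010  (ones: 2)
  rows 80-87 [p,q,r,s=1010]: 11110101  (ones: 6)
  rows 88-95 [p,q,r,s=1011]: 00001010  (ones: 2)
  rows 96-103 [p,q,r,s=1100]: 10100000  (ones: 2)
  rows 104-111 [p,q,r,s=1101]: 10100000  (ones: 2)
  rows 112-119 [p,q,r,s=1110]: 01011111  (ones: 6)
  rows 120-127 [p,q,r,s=1111]: 10100000  (ones: 2)
Disagreements = 2+2+2+2+2+2+2+2+2+2+6+2+2+2+6+2 = 40

40


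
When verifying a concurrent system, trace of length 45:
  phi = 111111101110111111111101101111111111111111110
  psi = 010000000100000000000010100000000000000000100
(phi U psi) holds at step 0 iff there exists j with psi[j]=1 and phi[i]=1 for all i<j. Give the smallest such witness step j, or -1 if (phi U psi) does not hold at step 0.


(phi U psi) at 0: need smallest j with psi[j]=1 and phi[i]=1 for all i in [0,j).
Scan from step 0:
  step 0: phi=1, psi=0 -> continue
  step 1: psi=1 and phi held for [0,1) -> witness found
Witness step = 1

1


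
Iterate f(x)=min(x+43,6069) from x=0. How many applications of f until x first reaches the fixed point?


Step 1: x=0, cap=6069, increment=43
Step 2: x grows by 43 each step until capped at 6069; fixed point is x=6069
Step 3: iterations = ceil(6069/43) = 142

142


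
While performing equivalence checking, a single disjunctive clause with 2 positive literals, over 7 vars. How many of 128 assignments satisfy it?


Step 1: Total=2^7=128
Step 2: Unsat when all 2 false: 2^5=32
Step 3: Sat=128-32=96

96


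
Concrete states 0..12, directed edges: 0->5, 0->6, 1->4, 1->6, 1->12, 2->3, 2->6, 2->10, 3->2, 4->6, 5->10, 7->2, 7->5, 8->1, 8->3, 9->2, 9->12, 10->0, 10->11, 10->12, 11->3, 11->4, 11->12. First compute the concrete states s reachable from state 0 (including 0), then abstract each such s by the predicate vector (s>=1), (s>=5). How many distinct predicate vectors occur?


BFS from 0:
Concrete reachable: {0, 2, 3, 4, 5, 6, 10, 11, 12}
Abstract via predicates (s>=1), (s>=5):
  (0,0) <- {0}
  (1,0) <- {2, 3, 4}
  (1,1) <- {5, 6, 10, 11, 12}
Distinct abstract states = 3

3


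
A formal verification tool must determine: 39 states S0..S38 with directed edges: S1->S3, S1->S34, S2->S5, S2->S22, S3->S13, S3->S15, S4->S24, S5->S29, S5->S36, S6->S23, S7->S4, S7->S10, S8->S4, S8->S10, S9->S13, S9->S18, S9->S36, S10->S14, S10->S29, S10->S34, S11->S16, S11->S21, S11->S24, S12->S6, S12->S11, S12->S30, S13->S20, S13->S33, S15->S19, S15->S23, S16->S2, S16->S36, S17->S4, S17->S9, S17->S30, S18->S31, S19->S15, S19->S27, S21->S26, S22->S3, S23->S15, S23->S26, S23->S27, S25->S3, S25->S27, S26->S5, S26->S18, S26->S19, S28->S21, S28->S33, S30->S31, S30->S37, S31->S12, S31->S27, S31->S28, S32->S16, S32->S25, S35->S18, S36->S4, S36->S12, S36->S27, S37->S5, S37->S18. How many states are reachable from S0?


BFS from S0:
  layer 0: {S0}
Reachable set: {S0}
Count = 1

1


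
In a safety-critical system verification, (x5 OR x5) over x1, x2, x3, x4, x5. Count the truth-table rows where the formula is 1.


Formula: (x5 OR x5) over 5 vars (32 rows)
Evaluate each row (x1, x2, x3, x4, x5 as bits, MSB first):
  row 0 [00000]: (0 OR 0) -> 0
  row 1 [00001]: (1 OR 1) -> 1
  row 2 [00010]: (0 OR 0) -> 0
  row 3 [00011]: (1 OR 1) -> 1
  row 4 [00100]: (0 OR 0) -> 0
  row 5 [00101]: (1 OR 1) -> 1
  row 6 [00110]: (0 OR 0) -> 0
  row 7 [00111]: (1 OR 1) -> 1
  row 8 [01000]: (0 OR 0) -> 0
  row 9 [01001]: (1 OR 1) -> 1
  row 10 [01010]: (0 OR 0) -> 0
  row 11 [01011]: (1 OR 1) -> 1
  row 12 [01100]: (0 OR 0) -> 0
  row 13 [01101]: (1 OR 1) -> 1
  row 14 [01110]: (0 OR 0) -> 0
  row 15 [01111]: (1 OR 1) -> 1
  row 16 [10000]: (0 OR 0) -> 0
  row 17 [10001]: (1 OR 1) -> 1
  row 18 [10010]: (0 OR 0) -> 0
  row 19 [10011]: (1 OR 1) -> 1
  row 20 [10100]: (0 OR 0) -> 0
  row 21 [10101]: (1 OR 1) -> 1
  row 22 [10110]: (0 OR 0) -> 0
  row 23 [10111]: (1 OR 1) -> 1
  row 24 [11000]: (0 OR 0) -> 0
  row 25 [11001]: (1 OR 1) -> 1
  row 26 [11010]: (0 OR 0) -> 0
  row 27 [11011]: (1 OR 1) -> 1
  row 28 [11100]: (0 OR 0) -> 0
  row 29 [11101]: (1 OR 1) -> 1
  row 30 [11110]: (0 OR 0) -> 0
  row 31 [11111]: (1 OR 1) -> 1
Full result column, 8 rows per line (x1,x2 fixed per line; x3,x4,x5 runs 000..111 left to right):
  rows 0-7 [x1,x2=00]: 01010101  (ones: 4)
  rows 8-15 [x1,x2=01]: 01010101  (ones: 4)
  rows 16-23 [x1,x2=10]: 01010101  (ones: 4)
  rows 24-31 [x1,x2=11]: 01010101  (ones: 4)
Count of 1-rows = 4+4+4+4 = 16

16


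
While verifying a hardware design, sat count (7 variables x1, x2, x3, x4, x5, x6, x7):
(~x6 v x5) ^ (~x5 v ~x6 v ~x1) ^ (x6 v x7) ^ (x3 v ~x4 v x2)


CNF with 4 clauses over 7 vars (128 assignments).
An assignment satisfies CNF iff every clause has >=1 true literal.
Check each row (bits = x1,x2,x3,x4,x5,x6,x7; clause T/F shown):
  row 0 [0000000]: clauses=TTFT -> 0
  row 1 [0000001]: clauses=TTTT -> 1
  row 2 [0000010]: clauses=FTTT -> 0
  row 3 [0000011]: clauses=FTTT -> 0
  row 4 [0000100]: clauses=TTFT -> 0
  (every remaining row is evaluated the same way; all 128 results are listed next)
Full result column, 8 rows per line (x1,x2,x3,x4 fixed per line; x5,x6,x7 runs 000..111 left to right):
  rows 0-7 [x1,x2,x3,x4=0000]: 01000111  (ones: 4)
  rows 8-15 [x1,x2,x3,x4=0001]: 00000000  (ones: 0)
  rows 16-23 [x1,x2,x3,x4=0010]: 01000111  (ones: 4)
  rows 24-31 [x1,x2,x3,x4=0011]: 01000111  (ones: 4)
  rows 32-39 [x1,x2,x3,x4=0100]: 01000111  (ones: 4)
  rows 40-47 [x1,x2,x3,x4=0101]: 01000111  (ones: 4)
  rows 48-55 [x1,x2,x3,x4=0110]: 01000111  (ones: 4)
  rows 56-63 [x1,x2,x3,x4=0111]: 01000111  (ones: 4)
  rows 64-71 [x1,x2,x3,x4=1000]: 01000100  (ones: 2)
  rows 72-79 [x1,x2,x3,x4=1001]: 00000000  (ones: 0)
  rows 80-87 [x1,x2,x3,x4=1010]: 01000100  (ones: 2)
  rows 88-95 [x1,x2,x3,x4=1011]: 01000100  (ones: 2)
  rows 96-103 [x1,x2,x3,x4=1100]: 01000100  (ones: 2)
  rows 104-111 [x1,x2,x3,x4=1101]: 01000100  (ones: 2)
  rows 112-119 [x1,x2,x3,x4=1110]: 01000100  (ones: 2)
  rows 120-127 [x1,x2,x3,x4=1111]: 01000100  (ones: 2)
Satisfying assignments = 4+0+4+4+4+4+4+4+2+0+2+2+2+2+2+2 = 42

42


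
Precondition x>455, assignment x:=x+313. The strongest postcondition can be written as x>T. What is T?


Formula: sp(P, x:=E) = exists old_x. (x = E[old_x/x]) AND P[old_x/x] (old_x is the value of x before the assignment; eliminate old_x by solving x = E[old_x/x] for old_x)
Step 1: Precondition P: x>455, i.e. old_x > 455
Step 2: Assignment gives x = old_x + 313, so old_x = x - 313
Step 3: Substitute into P: x - 313 > 455
Step 4: Simplify: x > 455+313 = 768

768


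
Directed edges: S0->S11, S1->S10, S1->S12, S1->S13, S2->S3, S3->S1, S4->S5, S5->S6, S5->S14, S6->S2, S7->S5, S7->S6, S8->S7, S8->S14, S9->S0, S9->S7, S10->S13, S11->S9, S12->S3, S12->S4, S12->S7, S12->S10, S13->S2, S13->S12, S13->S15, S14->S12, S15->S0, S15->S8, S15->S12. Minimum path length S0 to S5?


BFS layer-by-layer from S0:
  dist 0: {S0}
  dist 1: {S11}
  dist 2: {S9}
  dist 3: {S7}
  dist 4: {S5, S6}
  -> S5 reached at distance 4
Shortest path length = 4

4


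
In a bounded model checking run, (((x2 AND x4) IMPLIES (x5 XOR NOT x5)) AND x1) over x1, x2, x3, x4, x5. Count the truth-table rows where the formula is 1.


Formula: (((x2 AND x4) IMPLIES (x5 XOR NOT x5)) AND x1) over 5 vars (32 rows)
Evaluate each row (x1, x2, x3, x4, x5 as bits, MSB first):
  row 0 [00000]: (((0 AND 0) IMPLIES (0 XOR NOT 0)) AND 0) -> 0
  row 1 [00001]: (((0 AND 0) IMPLIES (1 XOR NOT 1)) AND 0) -> 0
  row 2 [00010]: (((0 AND 1) IMPLIES (0 XOR NOT 0)) AND 0) -> 0
  row 3 [00011]: (((0 AND 1) IMPLIES (1 XOR NOT 1)) AND 0) -> 0
  row 4 [00100]: (((0 AND 0) IMPLIES (0 XOR NOT 0)) AND 0) -> 0
  row 5 [00101]: (((0 AND 0) IMPLIES (1 XOR NOT 1)) AND 0) -> 0
  row 6 [00110]: (((0 AND 1) IMPLIES (0 XOR NOT 0)) AND 0) -> 0
  row 7 [00111]: (((0 AND 1) IMPLIES (1 XOR NOT 1)) AND 0) -> 0
  row 8 [01000]: (((1 AND 0) IMPLIES (0 XOR NOT 0)) AND 0) -> 0
  row 9 [01001]: (((1 AND 0) IMPLIES (1 XOR NOT 1)) AND 0) -> 0
  row 10 [01010]: (((1 AND 1) IMPLIES (0 XOR NOT 0)) AND 0) -> 0
  row 11 [01011]: (((1 AND 1) IMPLIES (1 XOR NOT 1)) AND 0) -> 0
  row 12 [01100]: (((1 AND 0) IMPLIES (0 XOR NOT 0)) AND 0) -> 0
  row 13 [01101]: (((1 AND 0) IMPLIES (1 XOR NOT 1)) AND 0) -> 0
  row 14 [01110]: (((1 AND 1) IMPLIES (0 XOR NOT 0)) AND 0) -> 0
  row 15 [01111]: (((1 AND 1) IMPLIES (1 XOR NOT 1)) AND 0) -> 0
  row 16 [10000]: (((0 AND 0) IMPLIES (0 XOR NOT 0)) AND 1) -> 1
  row 17 [10001]: (((0 AND 0) IMPLIES (1 XOR NOT 1)) AND 1) -> 1
  row 18 [10010]: (((0 AND 1) IMPLIES (0 XOR NOT 0)) AND 1) -> 1
  row 19 [10011]: (((0 AND 1) IMPLIES (1 XOR NOT 1)) AND 1) -> 1
  row 20 [10100]: (((0 AND 0) IMPLIES (0 XOR NOT 0)) AND 1) -> 1
  row 21 [10101]: (((0 AND 0) IMPLIES (1 XOR NOT 1)) AND 1) -> 1
  row 22 [10110]: (((0 AND 1) IMPLIES (0 XOR NOT 0)) AND 1) -> 1
  row 23 [10111]: (((0 AND 1) IMPLIES (1 XOR NOT 1)) AND 1) -> 1
  row 24 [11000]: (((1 AND 0) IMPLIES (0 XOR NOT 0)) AND 1) -> 1
  row 25 [11001]: (((1 AND 0) IMPLIES (1 XOR NOT 1)) AND 1) -> 1
  row 26 [11010]: (((1 AND 1) IMPLIES (0 XOR NOT 0)) AND 1) -> 1
  row 27 [11011]: (((1 AND 1) IMPLIES (1 XOR NOT 1)) AND 1) -> 1
  row 28 [11100]: (((1 AND 0) IMPLIES (0 XOR NOT 0)) AND 1) -> 1
  row 29 [11101]: (((1 AND 0) IMPLIES (1 XOR NOT 1)) AND 1) -> 1
  row 30 [11110]: (((1 AND 1) IMPLIES (0 XOR NOT 0)) AND 1) -> 1
  row 31 [11111]: (((1 AND 1) IMPLIES (1 XOR NOT 1)) AND 1) -> 1
Full result column, 8 rows per line (x1,x2 fixed per line; x3,x4,x5 runs 000..111 left to right):
  rows 0-7 [x1,x2=00]: 00000000  (ones: 0)
  rows 8-15 [x1,x2=01]: 00000000  (ones: 0)
  rows 16-23 [x1,x2=10]: 11111111  (ones: 8)
  rows 24-31 [x1,x2=11]: 11111111  (ones: 8)
Count of 1-rows = 0+0+8+8 = 16

16


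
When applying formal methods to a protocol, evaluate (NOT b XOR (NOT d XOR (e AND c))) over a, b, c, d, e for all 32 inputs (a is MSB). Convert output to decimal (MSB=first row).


Formula: (NOT b XOR (NOT d XOR (e AND c))) over a, b, c, d, e (32 rows)
Evaluate each row (bits = a,b,c,d,e, MSB first):
  row 0 [00000]: (NOT 0 XOR (NOT 0 XOR (0 AND 0))) -> 0
  row 1 [00001]: (NOT 0 XOR (NOT 0 XOR (1 AND 0))) -> 0
  row 2 [00010]: (NOT 0 XOR (NOT 1 XOR (0 AND 0))) -> 1
  row 3 [00011]: (NOT 0 XOR (NOT 1 XOR (1 AND 0))) -> 1
  row 4 [00100]: (NOT 0 XOR (NOT 0 XOR (0 AND 1))) -> 0
  row 5 [00101]: (NOT 0 XOR (NOT 0 XOR (1 AND 1))) -> 1
  row 6 [00110]: (NOT 0 XOR (NOT 1 XOR (0 AND 1))) -> 1
  row 7 [00111]: (NOT 0 XOR (NOT 1 XOR (1 AND 1))) -> 0
  row 8 [01000]: (NOT 1 XOR (NOT 0 XOR (0 AND 0))) -> 1
  row 9 [01001]: (NOT 1 XOR (NOT 0 XOR (1 AND 0))) -> 1
  row 10 [01010]: (NOT 1 XOR (NOT 1 XOR (0 AND 0))) -> 0
  row 11 [01011]: (NOT 1 XOR (NOT 1 XOR (1 AND 0))) -> 0
  row 12 [01100]: (NOT 1 XOR (NOT 0 XOR (0 AND 1))) -> 1
  row 13 [01101]: (NOT 1 XOR (NOT 0 XOR (1 AND 1))) -> 0
  row 14 [01110]: (NOT 1 XOR (NOT 1 XOR (0 AND 1))) -> 0
  row 15 [01111]: (NOT 1 XOR (NOT 1 XOR (1 AND 1))) -> 1
  row 16 [10000]: (NOT 0 XOR (NOT 0 XOR (0 AND 0))) -> 0
  row 17 [10001]: (NOT 0 XOR (NOT 0 XOR (1 AND 0))) -> 0
  row 18 [10010]: (NOT 0 XOR (NOT 1 XOR (0 AND 0))) -> 1
  row 19 [10011]: (NOT 0 XOR (NOT 1 XOR (1 AND 0))) -> 1
  row 20 [10100]: (NOT 0 XOR (NOT 0 XOR (0 AND 1))) -> 0
  row 21 [10101]: (NOT 0 XOR (NOT 0 XOR (1 AND 1))) -> 1
  row 22 [10110]: (NOT 0 XOR (NOT 1 XOR (0 AND 1))) -> 1
  row 23 [10111]: (NOT 0 XOR (NOT 1 XOR (1 AND 1))) -> 0
  row 24 [11000]: (NOT 1 XOR (NOT 0 XOR (0 AND 0))) -> 1
  row 25 [11001]: (NOT 1 XOR (NOT 0 XOR (1 AND 0))) -> 1
  row 26 [11010]: (NOT 1 XOR (NOT 1 XOR (0 AND 0))) -> 0
  row 27 [11011]: (NOT 1 XOR (NOT 1 XOR (1 AND 0))) -> 0
  row 28 [11100]: (NOT 1 XOR (NOT 0 XOR (0 AND 1))) -> 1
  row 29 [11101]: (NOT 1 XOR (NOT 0 XOR (1 AND 1))) -> 0
  row 30 [11110]: (NOT 1 XOR (NOT 1 XOR (0 AND 1))) -> 0
  row 31 [11111]: (NOT 1 XOR (NOT 1 XOR (1 AND 1))) -> 1
Full result column, 4 rows per line (a,b,c fixed per line; d,e runs 00..11 left to right):
  rows 0-3 [a,b,c=000]: 0011  = hex 3
  rows 4-7 [a,b,c=001]: 0110  = hex 6
  rows 8-11 [a,b,c=010]: 1100  = hex C
  rows 12-15 [a,b,c=011]: 1001  = hex 9
  rows 16-19 [a,b,c=100]: 0011  = hex 3
  rows 20-23 [a,b,c=101]: 0110  = hex 6
  rows 24-27 [a,b,c=110]: 1100  = hex C
  rows 28-31 [a,b,c=111]: 1001  = hex 9
Output column (row 0 .. row 31) = 00110110110010010011011011001001
Output column grouped in 4s = 0011 0110 1100 1001 0011 0110 1100 1001 = 0x36C936C9
Convert to decimal digit by digit (value = value*16 + digit):
  3 -> 3
  3*16 + 6 = 54
  54*16 + 12 (C) = 876
  876*16 + 9 = 14025
  14025*16 + 3 = 224403
  224403*16 + 6 = 3590454
  3590454*16 + 12 (C) = 57447276
  57447276*16 + 9 = 919156425
Decimal = 919156425

919156425


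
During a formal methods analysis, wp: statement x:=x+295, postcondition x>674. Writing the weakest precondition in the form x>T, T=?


Formula: wp(x:=E, P) = P[E/x] (substitute E for x in postcondition)
Step 1: Postcondition: x>674
Step 2: Substitute x+295 for x: x+295>674
Step 3: Solve for x: x > 674-295 = 379

379


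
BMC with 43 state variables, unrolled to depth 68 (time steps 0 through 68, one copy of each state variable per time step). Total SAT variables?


BMC unrolls to depth k, creating one copy of each state var for steps 0..k.
Step count = 68 + 1 = 69 (steps 0 through 68)
Vars per step = 43
Total = 43 * 69 = 2967

2967


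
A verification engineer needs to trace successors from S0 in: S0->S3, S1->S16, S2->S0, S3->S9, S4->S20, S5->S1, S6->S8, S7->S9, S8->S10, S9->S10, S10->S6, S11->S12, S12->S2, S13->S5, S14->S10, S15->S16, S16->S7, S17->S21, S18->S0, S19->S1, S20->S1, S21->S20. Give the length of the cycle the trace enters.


Trace from S0 until a state repeats:
  S0 -> S3 -> S9 -> S10 -> S6 -> S8 -> S10
S10 first seen at step 3, revisited at step 6.
Cycle length = 6 - 3 = 3

3


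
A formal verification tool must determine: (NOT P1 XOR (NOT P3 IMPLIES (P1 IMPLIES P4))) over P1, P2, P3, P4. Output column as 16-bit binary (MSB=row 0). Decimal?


Formula: (NOT P1 XOR (NOT P3 IMPLIES (P1 IMPLIES P4))) over P1, P2, P3, P4 (16 rows)
Evaluate each row (bits = P1,P2,P3,P4, MSB first):
  row 0 [0000]: (NOT 0 XOR (NOT 0 IMPLIES (0 IMPLIES 0))) -> 0
  row 1 [0001]: (NOT 0 XOR (NOT 0 IMPLIES (0 IMPLIES 1))) -> 0
  row 2 [0010]: (NOT 0 XOR (NOT 1 IMPLIES (0 IMPLIES 0))) -> 0
  row 3 [0011]: (NOT 0 XOR (NOT 1 IMPLIES (0 IMPLIES 1))) -> 0
  row 4 [0100]: (NOT 0 XOR (NOT 0 IMPLIES (0 IMPLIES 0))) -> 0
  row 5 [0101]: (NOT 0 XOR (NOT 0 IMPLIES (0 IMPLIES 1))) -> 0
  row 6 [0110]: (NOT 0 XOR (NOT 1 IMPLIES (0 IMPLIES 0))) -> 0
  row 7 [0111]: (NOT 0 XOR (NOT 1 IMPLIES (0 IMPLIES 1))) -> 0
  row 8 [1000]: (NOT 1 XOR (NOT 0 IMPLIES (1 IMPLIES 0))) -> 0
  row 9 [1001]: (NOT 1 XOR (NOT 0 IMPLIES (1 IMPLIES 1))) -> 1
  row 10 [1010]: (NOT 1 XOR (NOT 1 IMPLIES (1 IMPLIES 0))) -> 1
  row 11 [1011]: (NOT 1 XOR (NOT 1 IMPLIES (1 IMPLIES 1))) -> 1
  row 12 [1100]: (NOT 1 XOR (NOT 0 IMPLIES (1 IMPLIES 0))) -> 0
  row 13 [1101]: (NOT 1 XOR (NOT 0 IMPLIES (1 IMPLIES 1))) -> 1
  row 14 [1110]: (NOT 1 XOR (NOT 1 IMPLIES (1 IMPLIES 0))) -> 1
  row 15 [1111]: (NOT 1 XOR (NOT 1 IMPLIES (1 IMPLIES 1))) -> 1
Full result column, 4 rows per line (P1,P2 fixed per line; P3,P4 runs 00..11 left to right):
  rows 0-3 [P1,P2=00]: 0000  = hex 0
  rows 4-7 [P1,P2=01]: 0000  = hex 0
  rows 8-11 [P1,P2=10]: 0111  = hex 7
  rows 12-15 [P1,P2=11]: 0111  = hex 7
Output column (row 0 .. row 15) = 0000000001110111
Output column grouped in 4s = 0000 0000 0111 0111 = 0x0077
Convert to decimal digit by digit (value = value*16 + digit):
  0 -> 0
  0*16 + 0 = 0
  0*16 + 7 = 7
  7*16 + 7 = 119
Decimal = 119

119


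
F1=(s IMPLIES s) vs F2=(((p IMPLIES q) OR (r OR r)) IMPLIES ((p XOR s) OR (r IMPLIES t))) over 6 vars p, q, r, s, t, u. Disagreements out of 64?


F1 = (s IMPLIES s)
F2 = (((p IMPLIES q) OR (r OR r)) IMPLIES ((p XOR s) OR (r IMPLIES t)))
Evaluate both on each of 64 rows (bits = p,q,r,s,t,u):
  row 0 [000000]: F1=1 F2=1 -> 0
  row 1 [000001]: F1=1 F2=1 -> 0
  row 2 [000010]: F1=1 F2=1 -> 0
  row 3 [000011]: F1=1 F2=1 -> 0
  row 4 [000100]: F1=1 F2=1 -> 0
  (every remaining row is evaluated the same way; all 64 results are listed next)
Full result column, 8 rows per line (p,q,r fixed per line; s,t,u runs 000..111 left to right):
  rows 0-7 [p,q,r=000]: 00000000  (ones: 0)
  rows 8-15 [p,q,r=001]: 11000000  (ones: 2)
  rows 16-23 [p,q,r=010]: 00000000  (ones: 0)
  rows 24-31 [p,q,r=011]: 11000000  (ones: 2)
  rows 32-39 [p,q,r=100]: 00000000  (ones: 0)
  rows 40-47 [p,q,r=101]: 00001100  (ones: 2)
  rows 48-55 [p,q,r=110]: 00000000  (ones: 0)
  rows 56-63 [p,q,r=111]: 00001100  (ones: 2)
Disagreements = 0+2+0+2+0+2+0+2 = 8

8


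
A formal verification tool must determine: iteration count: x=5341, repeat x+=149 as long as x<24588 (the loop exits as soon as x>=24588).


Step 1: x goes from 5341 toward 24588 by 149; the body runs while x<24588, so iterations = ceil((bound-start)/step)
Step 2: Distance=19247
Step 3: ceil(19247/149)=130

130


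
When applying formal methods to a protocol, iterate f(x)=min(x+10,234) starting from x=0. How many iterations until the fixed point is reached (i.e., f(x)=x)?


Step 1: x=0, cap=234, increment=10
Step 2: x grows by 10 each step until capped at 234; fixed point is x=234
Step 3: iterations = ceil(234/10) = 24

24


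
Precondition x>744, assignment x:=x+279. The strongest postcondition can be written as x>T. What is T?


Formula: sp(P, x:=E) = exists old_x. (x = E[old_x/x]) AND P[old_x/x] (old_x is the value of x before the assignment; eliminate old_x by solving x = E[old_x/x] for old_x)
Step 1: Precondition P: x>744, i.e. old_x > 744
Step 2: Assignment gives x = old_x + 279, so old_x = x - 279
Step 3: Substitute into P: x - 279 > 744
Step 4: Simplify: x > 744+279 = 1023

1023


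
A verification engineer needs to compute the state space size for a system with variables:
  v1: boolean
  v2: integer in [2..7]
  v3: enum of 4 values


State space = product of domain sizes of all variables.
Domain sizes:
  v1 (boolean): 2
  v2 (integer in [2..7]): 6
  v3 (enum of 4 values): 4
Product = 2 * 6 * 4 = 48

48


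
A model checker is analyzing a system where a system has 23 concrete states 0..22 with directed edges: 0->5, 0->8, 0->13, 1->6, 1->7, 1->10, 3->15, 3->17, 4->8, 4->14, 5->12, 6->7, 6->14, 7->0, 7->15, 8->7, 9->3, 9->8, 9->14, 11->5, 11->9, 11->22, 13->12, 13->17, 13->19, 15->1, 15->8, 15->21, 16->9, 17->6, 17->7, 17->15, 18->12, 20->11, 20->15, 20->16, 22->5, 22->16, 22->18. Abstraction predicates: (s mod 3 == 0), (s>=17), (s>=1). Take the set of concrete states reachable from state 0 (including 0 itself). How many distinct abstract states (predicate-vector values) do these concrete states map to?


BFS from 0:
Concrete reachable: {0, 1, 5, 6, 7, 8, 10, 12, 13, 14, 15, 17, 19, 21}
Abstract via predicates (s mod 3 == 0), (s>=17), (s>=1):
  (0,0,1) <- {1, 5, 7, 8, 10, 13, 14}
  (0,1,1) <- {17, 19}
  (1,0,0) <- {0}
  (1,0,1) <- {6, 12, 15}
  (1,1,1) <- {21}
Distinct abstract states = 5

5


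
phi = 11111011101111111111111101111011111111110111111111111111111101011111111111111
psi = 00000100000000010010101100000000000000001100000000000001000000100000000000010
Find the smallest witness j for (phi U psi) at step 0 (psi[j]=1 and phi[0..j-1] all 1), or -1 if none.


(phi U psi) at 0: need smallest j with psi[j]=1 and phi[i]=1 for all i in [0,j).
Scan from step 0:
  step 0: phi=1, psi=0 -> continue
  step 1: phi=1, psi=0 -> continue
  step 2: phi=1, psi=0 -> continue
  step 3: phi=1, psi=0 -> continue
  step 5: psi=1 and phi held for [0,5) -> witness found
Witness step = 5

5


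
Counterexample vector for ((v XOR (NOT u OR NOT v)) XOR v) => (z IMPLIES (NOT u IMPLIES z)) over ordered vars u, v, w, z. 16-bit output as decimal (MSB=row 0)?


F1 = ((v XOR (NOT u OR NOT v)) XOR v)
F2 = (z IMPLIES (NOT u IMPLIES z))
Counterexample to F1=>F2 is where F1=1 and F2=0.
Evaluate each row (bits = u,v,w,z, MSB first):
  row 0 [0000]: F1=1 F2=1 -> F1&~F2 -> 0
  row 1 [0001]: F1=1 F2=1 -> F1&~F2 -> 0
  row 2 [0010]: F1=1 F2=1 -> F1&~F2 -> 0
  row 3 [0011]: F1=1 F2=1 -> F1&~F2 -> 0
  row 4 [0100]: F1=1 F2=1 -> F1&~F2 -> 0
  row 5 [0101]: F1=1 F2=1 -> F1&~F2 -> 0
  row 6 [0110]: F1=1 F2=1 -> F1&~F2 -> 0
  row 7 [0111]: F1=1 F2=1 -> F1&~F2 -> 0
  row 8 [1000]: F1=1 F2=1 -> F1&~F2 -> 0
  row 9 [1001]: F1=1 F2=1 -> F1&~F2 -> 0
  row 10 [1010]: F1=1 F2=1 -> F1&~F2 -> 0
  row 11 [1011]: F1=1 F2=1 -> F1&~F2 -> 0
  row 12 [1100]: F1=0 F2=1 -> F1&~F2 -> 0
  row 13 [1101]: F1=0 F2=1 -> F1&~F2 -> 0
  row 14 [1110]: F1=0 F2=1 -> F1&~F2 -> 0
  row 15 [1111]: F1=0 F2=1 -> F1&~F2 -> 0
Full result column, 4 rows per line (u,v fixed per line; w,z runs 00..11 left to right):
  rows 0-3 [u,v=00]: 0000  = hex 0
  rows 4-7 [u,v=01]: 0000  = hex 0
  rows 8-11 [u,v=10]: 0000  = hex 0
  rows 12-15 [u,v=11]: 0000  = hex 0
Counterexample vector (row 0 .. row 15) = 0000000000000000
Output column grouped in 4s = 0000 0000 0000 0000 = 0x0000
Convert to decimal digit by digit (value = value*16 + digit):
  0 -> 0
  0*16 + 0 = 0
  0*16 + 0 = 0
  0*16 + 0 = 0
Decimal = 0

0


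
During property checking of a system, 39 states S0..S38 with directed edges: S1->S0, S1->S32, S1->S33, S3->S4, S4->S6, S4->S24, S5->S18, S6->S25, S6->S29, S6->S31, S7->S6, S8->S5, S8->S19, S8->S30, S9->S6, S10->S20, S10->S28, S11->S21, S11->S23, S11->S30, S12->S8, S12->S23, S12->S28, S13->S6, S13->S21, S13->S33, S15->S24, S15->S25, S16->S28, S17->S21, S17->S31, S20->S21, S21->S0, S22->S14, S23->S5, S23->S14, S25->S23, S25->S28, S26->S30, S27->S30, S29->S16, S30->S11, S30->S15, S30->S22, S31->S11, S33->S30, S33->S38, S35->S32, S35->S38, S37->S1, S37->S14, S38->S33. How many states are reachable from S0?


BFS from S0:
  layer 0: {S0}
Reachable set: {S0}
Count = 1

1


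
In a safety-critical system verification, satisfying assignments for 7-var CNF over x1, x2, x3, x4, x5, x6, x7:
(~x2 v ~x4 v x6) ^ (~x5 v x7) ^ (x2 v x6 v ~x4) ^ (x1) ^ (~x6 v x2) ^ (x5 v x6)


CNF with 6 clauses over 7 vars (128 assignments).
An assignment satisfies CNF iff every clause has >=1 true literal.
Check each row (bits = x1,x2,x3,x4,x5,x6,x7; clause T/F shown):
  row 0 [0000000]: clauses=TTTFTF -> 0
  row 1 [0000001]: clauses=TTTFTF -> 0
  row 2 [0000010]: clauses=TTTFFT -> 0
  row 3 [0000011]: clauses=TTTFFT -> 0
  row 4 [0000100]: clauses=TFTFTT -> 0
  (every remaining row is evaluated the same way; all 128 results are listed next)
Full result column, 8 rows per line (x1,x2,x3,x4 fixed per line; x5,x6,x7 runs 000..111 left to right):
  rows 0-7 [x1,x2,x3,x4=0000]: 00000000  (ones: 0)
  rows 8-15 [x1,x2,x3,x4=0001]: 00000000  (ones: 0)
  rows 16-23 [x1,x2,x3,x4=0010]: 00000000  (ones: 0)
  rows 24-31 [x1,x2,x3,x4=0011]: 00000000  (ones: 0)
  rows 32-39 [x1,x2,x3,x4=0100]: 00000000  (ones: 0)
  rows 40-47 [x1,x2,x3,x4=0101]: 00000000  (ones: 0)
  rows 48-55 [x1,x2,x3,x4=0110]: 00000000  (ones: 0)
  rows 56-63 [x1,x2,x3,x4=0111]: 00000000  (ones: 0)
  rows 64-71 [x1,x2,x3,x4=1000]: 00000100  (ones: 1)
  rows 72-79 [x1,x2,x3,x4=1001]: 00000000  (ones: 0)
  rows 80-87 [x1,x2,x3,x4=1010]: 00000100  (ones: 1)
  rows 88-95 [x1,x2,x3,x4=1011]: 00000000  (ones: 0)
  rows 96-103 [x1,x2,x3,x4=1100]: 00110101  (ones: 4)
  rows 104-111 [x1,x2,x3,x4=1101]: 00110001  (ones: 3)
  rows 112-119 [x1,x2,x3,x4=1110]: 00110101  (ones: 4)
  rows 120-127 [x1,x2,x3,x4=1111]: 00110001  (ones: 3)
Satisfying assignments = 0+0+0+0+0+0+0+0+1+0+1+0+4+3+4+3 = 16

16


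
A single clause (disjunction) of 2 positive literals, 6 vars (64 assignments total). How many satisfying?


Step 1: Total=2^6=64
Step 2: Unsat when all 2 false: 2^4=16
Step 3: Sat=64-16=48

48


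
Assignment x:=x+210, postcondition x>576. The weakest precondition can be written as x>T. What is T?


Formula: wp(x:=E, P) = P[E/x] (substitute E for x in postcondition)
Step 1: Postcondition: x>576
Step 2: Substitute x+210 for x: x+210>576
Step 3: Solve for x: x > 576-210 = 366

366


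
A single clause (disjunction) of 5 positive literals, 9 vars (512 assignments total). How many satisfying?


Step 1: Total=2^9=512
Step 2: Unsat when all 5 false: 2^4=16
Step 3: Sat=512-16=496

496


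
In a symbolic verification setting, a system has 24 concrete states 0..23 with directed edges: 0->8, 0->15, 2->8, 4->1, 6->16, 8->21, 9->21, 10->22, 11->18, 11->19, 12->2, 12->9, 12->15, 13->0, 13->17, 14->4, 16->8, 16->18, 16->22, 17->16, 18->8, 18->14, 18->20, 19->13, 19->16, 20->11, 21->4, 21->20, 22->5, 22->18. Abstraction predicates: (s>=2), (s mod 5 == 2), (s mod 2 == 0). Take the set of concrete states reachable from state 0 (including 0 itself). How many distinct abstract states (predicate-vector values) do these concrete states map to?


BFS from 0:
Concrete reachable: {0, 1, 4, 5, 8, 11, 13, 14, 15, 16, 17, 18, 19, 20, 21, 22}
Abstract via predicates (s>=2), (s mod 5 == 2), (s mod 2 == 0):
  (0,0,0) <- {1}
  (0,0,1) <- {0}
  (1,0,0) <- {5, 11, 13, 15, 19, 21}
  (1,0,1) <- {4, 8, 14, 16, 18, 20}
  (1,1,0) <- {17}
  (1,1,1) <- {22}
Distinct abstract states = 6

6


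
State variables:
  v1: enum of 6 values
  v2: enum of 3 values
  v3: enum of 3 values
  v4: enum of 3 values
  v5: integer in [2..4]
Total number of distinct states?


State space = product of domain sizes of all variables.
Domain sizes:
  v1 (enum of 6 values): 6
  v2 (enum of 3 values): 3
  v3 (enum of 3 values): 3
  v4 (enum of 3 values): 3
  v5 (integer in [2..4]): 3
Product = 6 * 3 * 3 * 3 * 3 = 486

486


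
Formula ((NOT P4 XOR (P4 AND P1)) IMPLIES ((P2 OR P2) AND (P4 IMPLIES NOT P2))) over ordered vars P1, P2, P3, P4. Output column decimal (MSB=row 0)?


Formula: ((NOT P4 XOR (P4 AND P1)) IMPLIES ((P2 OR P2) AND (P4 IMPLIES NOT P2))) over P1, P2, P3, P4 (16 rows)
Evaluate each row (bits = P1,P2,P3,P4, MSB first):
  row 0 [0000]: ((NOT 0 XOR (0 AND 0)) IMPLIES ((0 OR 0) AND (0 IMPLIES NOT 0))) -> 0
  row 1 [0001]: ((NOT 1 XOR (1 AND 0)) IMPLIES ((0 OR 0) AND (1 IMPLIES NOT 0))) -> 1
  row 2 [0010]: ((NOT 0 XOR (0 AND 0)) IMPLIES ((0 OR 0) AND (0 IMPLIES NOT 0))) -> 0
  row 3 [0011]: ((NOT 1 XOR (1 AND 0)) IMPLIES ((0 OR 0) AND (1 IMPLIES NOT 0))) -> 1
  row 4 [0100]: ((NOT 0 XOR (0 AND 0)) IMPLIES ((1 OR 1) AND (0 IMPLIES NOT 1))) -> 1
  row 5 [0101]: ((NOT 1 XOR (1 AND 0)) IMPLIES ((1 OR 1) AND (1 IMPLIES NOT 1))) -> 1
  row 6 [0110]: ((NOT 0 XOR (0 AND 0)) IMPLIES ((1 OR 1) AND (0 IMPLIES NOT 1))) -> 1
  row 7 [0111]: ((NOT 1 XOR (1 AND 0)) IMPLIES ((1 OR 1) AND (1 IMPLIES NOT 1))) -> 1
  row 8 [1000]: ((NOT 0 XOR (0 AND 1)) IMPLIES ((0 OR 0) AND (0 IMPLIES NOT 0))) -> 0
  row 9 [1001]: ((NOT 1 XOR (1 AND 1)) IMPLIES ((0 OR 0) AND (1 IMPLIES NOT 0))) -> 0
  row 10 [1010]: ((NOT 0 XOR (0 AND 1)) IMPLIES ((0 OR 0) AND (0 IMPLIES NOT 0))) -> 0
  row 11 [1011]: ((NOT 1 XOR (1 AND 1)) IMPLIES ((0 OR 0) AND (1 IMPLIES NOT 0))) -> 0
  row 12 [1100]: ((NOT 0 XOR (0 AND 1)) IMPLIES ((1 OR 1) AND (0 IMPLIES NOT 1))) -> 1
  row 13 [1101]: ((NOT 1 XOR (1 AND 1)) IMPLIES ((1 OR 1) AND (1 IMPLIES NOT 1))) -> 0
  row 14 [1110]: ((NOT 0 XOR (0 AND 1)) IMPLIES ((1 OR 1) AND (0 IMPLIES NOT 1))) -> 1
  row 15 [1111]: ((NOT 1 XOR (1 AND 1)) IMPLIES ((1 OR 1) AND (1 IMPLIES NOT 1))) -> 0
Full result column, 4 rows per line (P1,P2 fixed per line; P3,P4 runs 00..11 left to right):
  rows 0-3 [P1,P2=00]: 0101  = hex 5
  rows 4-7 [P1,P2=01]: 1111  = hex F
  rows 8-11 [P1,P2=10]: 0000  = hex 0
  rows 12-15 [P1,P2=11]: 1010  = hex A
Output column (row 0 .. row 15) = 0101111100001010
Output column grouped in 4s = 0101 1111 0000 1010 = 0x5F0A
Convert to decimal digit by digit (value = value*16 + digit):
  5 -> 5
  5*16 + 15 (F) = 95
  95*16 + 0 = 1520
  1520*16 + 10 (A) = 24330
Decimal = 24330

24330


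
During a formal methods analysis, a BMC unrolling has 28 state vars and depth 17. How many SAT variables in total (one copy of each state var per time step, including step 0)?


BMC unrolls to depth k, creating one copy of each state var for steps 0..k.
Step count = 17 + 1 = 18 (steps 0 through 17)
Vars per step = 28
Total = 28 * 18 = 504

504


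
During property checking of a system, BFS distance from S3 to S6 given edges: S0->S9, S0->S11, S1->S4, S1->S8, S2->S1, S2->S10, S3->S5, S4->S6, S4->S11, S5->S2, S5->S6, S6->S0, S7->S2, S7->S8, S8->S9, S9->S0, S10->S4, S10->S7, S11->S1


BFS layer-by-layer from S3:
  dist 0: {S3}
  dist 1: {S5}
  dist 2: {S2, S6}
  -> S6 reached at distance 2
Shortest path length = 2

2


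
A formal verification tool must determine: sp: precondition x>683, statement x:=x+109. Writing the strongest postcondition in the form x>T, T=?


Formula: sp(P, x:=E) = exists old_x. (x = E[old_x/x]) AND P[old_x/x] (old_x is the value of x before the assignment; eliminate old_x by solving x = E[old_x/x] for old_x)
Step 1: Precondition P: x>683, i.e. old_x > 683
Step 2: Assignment gives x = old_x + 109, so old_x = x - 109
Step 3: Substitute into P: x - 109 > 683
Step 4: Simplify: x > 683+109 = 792

792


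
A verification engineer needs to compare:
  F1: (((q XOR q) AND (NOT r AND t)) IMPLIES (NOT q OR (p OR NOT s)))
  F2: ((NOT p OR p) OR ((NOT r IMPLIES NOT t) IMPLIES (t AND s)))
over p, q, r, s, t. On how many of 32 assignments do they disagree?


F1 = (((q XOR q) AND (NOT r AND t)) IMPLIES (NOT q OR (p OR NOT s)))
F2 = ((NOT p OR p) OR ((NOT r IMPLIES NOT t) IMPLIES (t AND s)))
Evaluate both on each of 32 rows (bits = p,q,r,s,t):
  row 0 [00000]: F1=1 F2=1 -> 0
  row 1 [00001]: F1=1 F2=1 -> 0
  row 2 [00010]: F1=1 F2=1 -> 0
  row 3 [00011]: F1=1 F2=1 -> 0
  row 4 [00100]: F1=1 F2=1 -> 0
  row 5 [00101]: F1=1 F2=1 -> 0
  row 6 [00110]: F1=1 F2=1 -> 0
  row 7 [00111]: F1=1 F2=1 -> 0
  row 8 [01000]: F1=1 F2=1 -> 0
  row 9 [01001]: F1=1 F2=1 -> 0
  row 10 [01010]: F1=1 F2=1 -> 0
  row 11 [01011]: F1=1 F2=1 -> 0
  row 12 [01100]: F1=1 F2=1 -> 0
  row 13 [01101]: F1=1 F2=1 -> 0
  row 14 [01110]: F1=1 F2=1 -> 0
  row 15 [01111]: F1=1 F2=1 -> 0
  row 16 [10000]: F1=1 F2=1 -> 0
  row 17 [10001]: F1=1 F2=1 -> 0
  row 18 [10010]: F1=1 F2=1 -> 0
  row 19 [10011]: F1=1 F2=1 -> 0
  row 20 [10100]: F1=1 F2=1 -> 0
  row 21 [10101]: F1=1 F2=1 -> 0
  row 22 [10110]: F1=1 F2=1 -> 0
  row 23 [10111]: F1=1 F2=1 -> 0
  row 24 [11000]: F1=1 F2=1 -> 0
  row 25 [11001]: F1=1 F2=1 -> 0
  row 26 [11010]: F1=1 F2=1 -> 0
  row 27 [11011]: F1=1 F2=1 -> 0
  row 28 [11100]: F1=1 F2=1 -> 0
  row 29 [11101]: F1=1 F2=1 -> 0
  row 30 [11110]: F1=1 F2=1 -> 0
  row 31 [11111]: F1=1 F2=1 -> 0
Full result column, 8 rows per line (p,q fixed per line; r,s,t runs 000..111 left to right):
  rows 0-7 [p,q=00]: 00000000  (ones: 0)
  rows 8-15 [p,q=01]: 00000000  (ones: 0)
  rows 16-23 [p,q=10]: 00000000  (ones: 0)
  rows 24-31 [p,q=11]: 00000000  (ones: 0)
Disagreements = 0+0+0+0 = 0

0


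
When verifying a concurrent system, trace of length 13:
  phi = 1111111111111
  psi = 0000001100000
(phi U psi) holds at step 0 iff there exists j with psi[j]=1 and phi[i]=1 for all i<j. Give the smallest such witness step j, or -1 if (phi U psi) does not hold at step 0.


(phi U psi) at 0: need smallest j with psi[j]=1 and phi[i]=1 for all i in [0,j).
Scan from step 0:
  step 0: phi=1, psi=0 -> continue
  step 1: phi=1, psi=0 -> continue
  step 2: phi=1, psi=0 -> continue
  step 3: phi=1, psi=0 -> continue
  step 6: psi=1 and phi held for [0,6) -> witness found
Witness step = 6

6


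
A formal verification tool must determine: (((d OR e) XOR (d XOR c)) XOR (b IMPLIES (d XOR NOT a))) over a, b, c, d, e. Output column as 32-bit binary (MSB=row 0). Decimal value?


Formula: (((d OR e) XOR (d XOR c)) XOR (b IMPLIES (d XOR NOT a))) over a, b, c, d, e (32 rows)
Evaluate each row (bits = a,b,c,d,e, MSB first):
  row 0 [00000]: (((0 OR 0) XOR (0 XOR 0)) XOR (0 IMPLIES (0 XOR NOT 0))) -> 1
  row 1 [00001]: (((0 OR 1) XOR (0 XOR 0)) XOR (0 IMPLIES (0 XOR NOT 0))) -> 0
  row 2 [00010]: (((1 OR 0) XOR (1 XOR 0)) XOR (0 IMPLIES (1 XOR NOT 0))) -> 1
  row 3 [00011]: (((1 OR 1) XOR (1 XOR 0)) XOR (0 IMPLIES (1 XOR NOT 0))) -> 1
  row 4 [00100]: (((0 OR 0) XOR (0 XOR 1)) XOR (0 IMPLIES (0 XOR NOT 0))) -> 0
  row 5 [00101]: (((0 OR 1) XOR (0 XOR 1)) XOR (0 IMPLIES (0 XOR NOT 0))) -> 1
  row 6 [00110]: (((1 OR 0) XOR (1 XOR 1)) XOR (0 IMPLIES (1 XOR NOT 0))) -> 0
  row 7 [00111]: (((1 OR 1) XOR (1 XOR 1)) XOR (0 IMPLIES (1 XOR NOT 0))) -> 0
  row 8 [01000]: (((0 OR 0) XOR (0 XOR 0)) XOR (1 IMPLIES (0 XOR NOT 0))) -> 1
  row 9 [01001]: (((0 OR 1) XOR (0 XOR 0)) XOR (1 IMPLIES (0 XOR NOT 0))) -> 0
  row 10 [01010]: (((1 OR 0) XOR (1 XOR 0)) XOR (1 IMPLIES (1 XOR NOT 0))) -> 0
  row 11 [01011]: (((1 OR 1) XOR (1 XOR 0)) XOR (1 IMPLIES (1 XOR NOT 0))) -> 0
  row 12 [01100]: (((0 OR 0) XOR (0 XOR 1)) XOR (1 IMPLIES (0 XOR NOT 0))) -> 0
  row 13 [01101]: (((0 OR 1) XOR (0 XOR 1)) XOR (1 IMPLIES (0 XOR NOT 0))) -> 1
  row 14 [01110]: (((1 OR 0) XOR (1 XOR 1)) XOR (1 IMPLIES (1 XOR NOT 0))) -> 1
  row 15 [01111]: (((1 OR 1) XOR (1 XOR 1)) XOR (1 IMPLIES (1 XOR NOT 0))) -> 1
  row 16 [10000]: (((0 OR 0) XOR (0 XOR 0)) XOR (0 IMPLIES (0 XOR NOT 1))) -> 1
  row 17 [10001]: (((0 OR 1) XOR (0 XOR 0)) XOR (0 IMPLIES (0 XOR NOT 1))) -> 0
  row 18 [10010]: (((1 OR 0) XOR (1 XOR 0)) XOR (0 IMPLIES (1 XOR NOT 1))) -> 1
  row 19 [10011]: (((1 OR 1) XOR (1 XOR 0)) XOR (0 IMPLIES (1 XOR NOT 1))) -> 1
  row 20 [10100]: (((0 OR 0) XOR (0 XOR 1)) XOR (0 IMPLIES (0 XOR NOT 1))) -> 0
  row 21 [10101]: (((0 OR 1) XOR (0 XOR 1)) XOR (0 IMPLIES (0 XOR NOT 1))) -> 1
  row 22 [10110]: (((1 OR 0) XOR (1 XOR 1)) XOR (0 IMPLIES (1 XOR NOT 1))) -> 0
  row 23 [10111]: (((1 OR 1) XOR (1 XOR 1)) XOR (0 IMPLIES (1 XOR NOT 1))) -> 0
  row 24 [11000]: (((0 OR 0) XOR (0 XOR 0)) XOR (1 IMPLIES (0 XOR NOT 1))) -> 0
  row 25 [11001]: (((0 OR 1) XOR (0 XOR 0)) XOR (1 IMPLIES (0 XOR NOT 1))) -> 1
  row 26 [11010]: (((1 OR 0) XOR (1 XOR 0)) XOR (1 IMPLIES (1 XOR NOT 1))) -> 1
  row 27 [11011]: (((1 OR 1) XOR (1 XOR 0)) XOR (1 IMPLIES (1 XOR NOT 1))) -> 1
  row 28 [11100]: (((0 OR 0) XOR (0 XOR 1)) XOR (1 IMPLIES (0 XOR NOT 1))) -> 1
  row 29 [11101]: (((0 OR 1) XOR (0 XOR 1)) XOR (1 IMPLIES (0 XOR NOT 1))) -> 0
  row 30 [11110]: (((1 OR 0) XOR (1 XOR 1)) XOR (1 IMPLIES (1 XOR NOT 1))) -> 0
  row 31 [11111]: (((1 OR 1) XOR (1 XOR 1)) XOR (1 IMPLIES (1 XOR NOT 1))) -> 0
Full result column, 4 rows per line (a,b,c fixed per line; d,e runs 00..11 left to right):
  rows 0-3 [a,b,c=000]: 1011  = hex B
  rows 4-7 [a,b,c=001]: 0100  = hex 4
  rows 8-11 [a,b,c=010]: 1000  = hex 8
  rows 12-15 [a,b,c=011]: 0111  = hex 7
  rows 16-19 [a,b,c=100]: 1011  = hex B
  rows 20-23 [a,b,c=101]: 0100  = hex 4
  rows 24-27 [a,b,c=110]: 0111  = hex 7
  rows 28-31 [a,b,c=111]: 1000  = hex 8
Output column (row 0 .. row 31) = 10110100100001111011010001111000
Output column grouped in 4s = 1011 0100 1000 0111 1011 0100 0111 1000 = 0xB487B478
Convert to decimal digit by digit (value = value*16 + digit):
  B -> 11
  11*16 + 4 = 180
  180*16 + 8 = 2888
  2888*16 + 7 = 46215
  46215*16 + 11 (B) = 739451
  739451*16 + 4 = 11831220
  11831220*16 + 7 = 189299527
  189299527*16 + 8 = 3028792440
Decimal = 3028792440

3028792440
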